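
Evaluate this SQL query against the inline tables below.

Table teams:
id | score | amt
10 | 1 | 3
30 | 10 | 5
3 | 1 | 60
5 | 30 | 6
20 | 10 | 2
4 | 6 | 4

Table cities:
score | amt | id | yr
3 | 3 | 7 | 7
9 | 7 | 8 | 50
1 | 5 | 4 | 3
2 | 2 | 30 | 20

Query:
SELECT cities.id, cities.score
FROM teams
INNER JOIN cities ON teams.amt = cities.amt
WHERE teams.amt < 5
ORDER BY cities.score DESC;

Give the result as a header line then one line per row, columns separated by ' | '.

After JOIN cities (3 rows):
teams.id | teams.score | teams.amt | cities.score | cities.amt | cities.id | cities.yr
10 | 1 | 3 | 3 | 3 | 7 | 7
30 | 10 | 5 | 1 | 5 | 4 | 3
20 | 10 | 2 | 2 | 2 | 30 | 20
After WHERE (2 rows):
teams.id | teams.score | teams.amt | cities.score | cities.amt | cities.id | cities.yr
10 | 1 | 3 | 3 | 3 | 7 | 7
20 | 10 | 2 | 2 | 2 | 30 | 20
After SELECT (2 rows):
cities.id | cities.score
7 | 3
30 | 2
After ORDER BY (2 rows):
cities.id | cities.score
7 | 3
30 | 2

== RESULT ==
cities.id | cities.score
7 | 3
30 | 2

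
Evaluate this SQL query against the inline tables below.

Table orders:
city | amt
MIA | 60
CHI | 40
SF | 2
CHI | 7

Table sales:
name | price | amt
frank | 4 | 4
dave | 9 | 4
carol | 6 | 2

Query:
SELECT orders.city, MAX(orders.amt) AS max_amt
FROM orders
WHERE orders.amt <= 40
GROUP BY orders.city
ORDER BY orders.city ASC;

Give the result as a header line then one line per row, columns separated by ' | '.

== RESULT ==
orders.city | max_amt
CHI | 40
SF | 2

Derivation:
After WHERE (3 rows):
orders.city | orders.amt
CHI | 40
SF | 2
CHI | 7
After GROUP BY (2 rows):
orders.city | max_amt
CHI | 40
SF | 2
After ORDER BY (2 rows):
orders.city | max_amt
CHI | 40
SF | 2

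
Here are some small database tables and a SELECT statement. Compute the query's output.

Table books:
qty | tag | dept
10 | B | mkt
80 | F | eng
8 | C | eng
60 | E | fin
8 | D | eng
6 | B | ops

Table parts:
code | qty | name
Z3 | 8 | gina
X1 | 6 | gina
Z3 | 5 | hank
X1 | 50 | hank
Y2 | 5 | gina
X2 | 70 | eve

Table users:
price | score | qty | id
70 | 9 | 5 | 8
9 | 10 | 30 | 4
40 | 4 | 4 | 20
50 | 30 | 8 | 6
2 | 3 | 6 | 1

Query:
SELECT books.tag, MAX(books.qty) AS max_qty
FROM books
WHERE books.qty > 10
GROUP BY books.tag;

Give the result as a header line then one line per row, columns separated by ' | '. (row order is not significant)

== RESULT ==
books.tag | max_qty
F | 80
E | 60

Derivation:
After WHERE (2 rows):
books.qty | books.tag | books.dept
80 | F | eng
60 | E | fin
After GROUP BY (2 rows):
books.tag | max_qty
F | 80
E | 60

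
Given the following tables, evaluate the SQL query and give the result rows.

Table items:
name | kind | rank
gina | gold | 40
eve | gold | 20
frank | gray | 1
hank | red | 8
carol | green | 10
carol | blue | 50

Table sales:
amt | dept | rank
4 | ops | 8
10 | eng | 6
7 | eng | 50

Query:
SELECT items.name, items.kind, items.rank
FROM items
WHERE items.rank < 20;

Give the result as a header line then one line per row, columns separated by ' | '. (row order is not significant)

== RESULT ==
items.name | items.kind | items.rank
frank | gray | 1
hank | red | 8
carol | green | 10

Derivation:
After WHERE (3 rows):
items.name | items.kind | items.rank
frank | gray | 1
hank | red | 8
carol | green | 10
After SELECT (3 rows):
items.name | items.kind | items.rank
frank | gray | 1
hank | red | 8
carol | green | 10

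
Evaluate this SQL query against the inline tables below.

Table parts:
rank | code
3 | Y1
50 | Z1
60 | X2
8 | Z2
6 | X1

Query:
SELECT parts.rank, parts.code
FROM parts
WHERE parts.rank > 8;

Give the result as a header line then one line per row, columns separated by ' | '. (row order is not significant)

After WHERE (2 rows):
parts.rank | parts.code
50 | Z1
60 | X2
After SELECT (2 rows):
parts.rank | parts.code
50 | Z1
60 | X2

== RESULT ==
parts.rank | parts.code
50 | Z1
60 | X2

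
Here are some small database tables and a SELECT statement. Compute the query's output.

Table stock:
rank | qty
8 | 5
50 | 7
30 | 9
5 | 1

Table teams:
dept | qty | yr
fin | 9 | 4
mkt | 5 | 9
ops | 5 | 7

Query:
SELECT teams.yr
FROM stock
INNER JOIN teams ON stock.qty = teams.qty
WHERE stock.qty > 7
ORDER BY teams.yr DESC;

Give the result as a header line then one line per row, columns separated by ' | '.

== RESULT ==
teams.yr
4

Derivation:
After JOIN teams (3 rows):
stock.rank | stock.qty | teams.dept | teams.qty | teams.yr
8 | 5 | mkt | 5 | 9
8 | 5 | ops | 5 | 7
30 | 9 | fin | 9 | 4
After WHERE (1 rows):
stock.rank | stock.qty | teams.dept | teams.qty | teams.yr
30 | 9 | fin | 9 | 4
After SELECT (1 rows):
teams.yr
4
After ORDER BY (1 rows):
teams.yr
4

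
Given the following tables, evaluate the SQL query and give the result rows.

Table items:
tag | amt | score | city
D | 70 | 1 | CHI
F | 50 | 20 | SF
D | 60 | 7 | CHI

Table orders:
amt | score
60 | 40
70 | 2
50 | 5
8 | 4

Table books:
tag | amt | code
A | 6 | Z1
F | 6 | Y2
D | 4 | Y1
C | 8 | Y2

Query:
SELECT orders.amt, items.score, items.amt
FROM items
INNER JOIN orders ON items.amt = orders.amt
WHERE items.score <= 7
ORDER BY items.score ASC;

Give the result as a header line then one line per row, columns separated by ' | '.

== RESULT ==
orders.amt | items.score | items.amt
70 | 1 | 70
60 | 7 | 60

Derivation:
After JOIN orders (3 rows):
items.tag | items.amt | items.score | items.city | orders.amt | orders.score
D | 70 | 1 | CHI | 70 | 2
F | 50 | 20 | SF | 50 | 5
D | 60 | 7 | CHI | 60 | 40
After WHERE (2 rows):
items.tag | items.amt | items.score | items.city | orders.amt | orders.score
D | 70 | 1 | CHI | 70 | 2
D | 60 | 7 | CHI | 60 | 40
After SELECT (2 rows):
orders.amt | items.score | items.amt
70 | 1 | 70
60 | 7 | 60
After ORDER BY (2 rows):
orders.amt | items.score | items.amt
70 | 1 | 70
60 | 7 | 60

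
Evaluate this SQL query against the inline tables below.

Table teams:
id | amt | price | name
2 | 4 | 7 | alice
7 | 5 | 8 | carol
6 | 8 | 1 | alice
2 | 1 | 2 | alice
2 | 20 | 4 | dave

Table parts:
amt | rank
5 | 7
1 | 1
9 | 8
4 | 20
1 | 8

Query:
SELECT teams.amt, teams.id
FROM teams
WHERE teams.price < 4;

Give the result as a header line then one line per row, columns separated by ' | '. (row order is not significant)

== RESULT ==
teams.amt | teams.id
8 | 6
1 | 2

Derivation:
After WHERE (2 rows):
teams.id | teams.amt | teams.price | teams.name
6 | 8 | 1 | alice
2 | 1 | 2 | alice
After SELECT (2 rows):
teams.amt | teams.id
8 | 6
1 | 2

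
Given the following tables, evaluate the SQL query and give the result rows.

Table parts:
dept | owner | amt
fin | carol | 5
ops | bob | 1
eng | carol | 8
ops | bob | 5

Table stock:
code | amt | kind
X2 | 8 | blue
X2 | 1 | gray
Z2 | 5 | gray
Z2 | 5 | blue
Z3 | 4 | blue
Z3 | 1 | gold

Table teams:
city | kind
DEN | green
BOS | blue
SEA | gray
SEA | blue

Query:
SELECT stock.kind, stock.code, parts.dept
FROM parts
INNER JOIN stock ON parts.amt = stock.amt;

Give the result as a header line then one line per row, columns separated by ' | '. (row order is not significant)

== RESULT ==
stock.kind | stock.code | parts.dept
gray | Z2 | fin
blue | Z2 | fin
gray | X2 | ops
gold | Z3 | ops
blue | X2 | eng
gray | Z2 | ops
blue | Z2 | ops

Derivation:
After JOIN stock (7 rows):
parts.dept | parts.owner | parts.amt | stock.code | stock.amt | stock.kind
fin | carol | 5 | Z2 | 5 | gray
fin | carol | 5 | Z2 | 5 | blue
ops | bob | 1 | X2 | 1 | gray
ops | bob | 1 | Z3 | 1 | gold
eng | carol | 8 | X2 | 8 | blue
ops | bob | 5 | Z2 | 5 | gray
ops | bob | 5 | Z2 | 5 | blue
After SELECT (7 rows):
stock.kind | stock.code | parts.dept
gray | Z2 | fin
blue | Z2 | fin
gray | X2 | ops
gold | Z3 | ops
blue | X2 | eng
gray | Z2 | ops
blue | Z2 | ops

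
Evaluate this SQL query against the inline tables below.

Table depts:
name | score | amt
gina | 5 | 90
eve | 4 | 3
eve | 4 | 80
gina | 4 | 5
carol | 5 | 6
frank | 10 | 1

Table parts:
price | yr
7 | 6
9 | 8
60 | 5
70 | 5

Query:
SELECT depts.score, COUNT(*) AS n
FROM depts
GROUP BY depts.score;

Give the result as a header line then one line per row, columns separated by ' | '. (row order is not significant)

After GROUP BY (3 rows):
depts.score | n
5 | 2
4 | 3
10 | 1

== RESULT ==
depts.score | n
5 | 2
4 | 3
10 | 1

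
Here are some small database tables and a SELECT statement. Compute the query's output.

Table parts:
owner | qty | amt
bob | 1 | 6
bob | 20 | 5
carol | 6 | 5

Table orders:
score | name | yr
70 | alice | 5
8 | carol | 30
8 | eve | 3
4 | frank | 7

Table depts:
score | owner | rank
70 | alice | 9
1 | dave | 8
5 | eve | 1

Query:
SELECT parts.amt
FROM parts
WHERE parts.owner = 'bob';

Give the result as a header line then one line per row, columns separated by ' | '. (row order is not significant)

After WHERE (2 rows):
parts.owner | parts.qty | parts.amt
bob | 1 | 6
bob | 20 | 5
After SELECT (2 rows):
parts.amt
6
5

== RESULT ==
parts.amt
6
5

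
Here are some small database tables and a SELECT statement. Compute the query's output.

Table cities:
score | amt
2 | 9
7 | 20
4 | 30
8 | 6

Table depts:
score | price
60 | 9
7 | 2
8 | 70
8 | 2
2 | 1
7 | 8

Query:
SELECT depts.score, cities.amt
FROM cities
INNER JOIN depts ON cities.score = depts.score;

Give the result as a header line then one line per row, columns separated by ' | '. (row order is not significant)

== RESULT ==
depts.score | cities.amt
2 | 9
7 | 20
7 | 20
8 | 6
8 | 6

Derivation:
After JOIN depts (5 rows):
cities.score | cities.amt | depts.score | depts.price
2 | 9 | 2 | 1
7 | 20 | 7 | 2
7 | 20 | 7 | 8
8 | 6 | 8 | 70
8 | 6 | 8 | 2
After SELECT (5 rows):
depts.score | cities.amt
2 | 9
7 | 20
7 | 20
8 | 6
8 | 6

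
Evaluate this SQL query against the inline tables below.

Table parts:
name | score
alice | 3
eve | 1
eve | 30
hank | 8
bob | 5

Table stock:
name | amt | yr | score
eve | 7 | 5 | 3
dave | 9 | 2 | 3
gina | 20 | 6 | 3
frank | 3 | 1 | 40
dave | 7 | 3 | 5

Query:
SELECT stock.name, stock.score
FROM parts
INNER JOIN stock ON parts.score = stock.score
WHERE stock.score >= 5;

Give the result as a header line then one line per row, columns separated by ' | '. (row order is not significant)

After JOIN stock (4 rows):
parts.name | parts.score | stock.name | stock.amt | stock.yr | stock.score
alice | 3 | eve | 7 | 5 | 3
alice | 3 | dave | 9 | 2 | 3
alice | 3 | gina | 20 | 6 | 3
bob | 5 | dave | 7 | 3 | 5
After WHERE (1 rows):
parts.name | parts.score | stock.name | stock.amt | stock.yr | stock.score
bob | 5 | dave | 7 | 3 | 5
After SELECT (1 rows):
stock.name | stock.score
dave | 5

== RESULT ==
stock.name | stock.score
dave | 5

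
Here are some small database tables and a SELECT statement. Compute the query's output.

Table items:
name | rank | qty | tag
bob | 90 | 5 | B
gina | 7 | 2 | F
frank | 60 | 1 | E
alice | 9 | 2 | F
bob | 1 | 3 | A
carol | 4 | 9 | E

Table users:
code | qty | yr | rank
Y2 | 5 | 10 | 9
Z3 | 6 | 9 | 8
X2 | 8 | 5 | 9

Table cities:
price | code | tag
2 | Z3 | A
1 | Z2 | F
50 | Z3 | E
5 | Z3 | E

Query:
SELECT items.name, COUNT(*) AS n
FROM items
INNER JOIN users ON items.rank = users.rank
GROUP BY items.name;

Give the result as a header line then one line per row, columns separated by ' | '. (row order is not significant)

After JOIN users (2 rows):
items.name | items.rank | items.qty | items.tag | users.code | users.qty | users.yr | users.rank
alice | 9 | 2 | F | Y2 | 5 | 10 | 9
alice | 9 | 2 | F | X2 | 8 | 5 | 9
After GROUP BY (1 rows):
items.name | n
alice | 2

== RESULT ==
items.name | n
alice | 2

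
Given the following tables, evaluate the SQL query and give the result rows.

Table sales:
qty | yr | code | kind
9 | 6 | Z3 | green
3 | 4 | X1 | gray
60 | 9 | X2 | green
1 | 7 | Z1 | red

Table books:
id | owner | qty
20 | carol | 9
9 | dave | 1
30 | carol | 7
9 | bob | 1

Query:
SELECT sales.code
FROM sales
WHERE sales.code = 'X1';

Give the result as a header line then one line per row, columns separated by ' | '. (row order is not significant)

== RESULT ==
sales.code
X1

Derivation:
After WHERE (1 rows):
sales.qty | sales.yr | sales.code | sales.kind
3 | 4 | X1 | gray
After SELECT (1 rows):
sales.code
X1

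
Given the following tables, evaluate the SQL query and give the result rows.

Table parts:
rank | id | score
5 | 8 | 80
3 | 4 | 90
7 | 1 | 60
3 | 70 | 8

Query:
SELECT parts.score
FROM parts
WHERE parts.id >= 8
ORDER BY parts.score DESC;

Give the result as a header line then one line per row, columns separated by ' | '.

After WHERE (2 rows):
parts.rank | parts.id | parts.score
5 | 8 | 80
3 | 70 | 8
After SELECT (2 rows):
parts.score
80
8
After ORDER BY (2 rows):
parts.score
80
8

== RESULT ==
parts.score
80
8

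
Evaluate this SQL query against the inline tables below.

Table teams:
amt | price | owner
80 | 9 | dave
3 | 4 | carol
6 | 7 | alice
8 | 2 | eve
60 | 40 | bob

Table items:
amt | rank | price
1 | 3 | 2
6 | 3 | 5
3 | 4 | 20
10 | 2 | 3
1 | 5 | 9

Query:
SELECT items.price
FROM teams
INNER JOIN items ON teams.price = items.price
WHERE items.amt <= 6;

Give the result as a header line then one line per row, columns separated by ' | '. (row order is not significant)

After JOIN items (2 rows):
teams.amt | teams.price | teams.owner | items.amt | items.rank | items.price
80 | 9 | dave | 1 | 5 | 9
8 | 2 | eve | 1 | 3 | 2
After WHERE (2 rows):
teams.amt | teams.price | teams.owner | items.amt | items.rank | items.price
80 | 9 | dave | 1 | 5 | 9
8 | 2 | eve | 1 | 3 | 2
After SELECT (2 rows):
items.price
9
2

== RESULT ==
items.price
9
2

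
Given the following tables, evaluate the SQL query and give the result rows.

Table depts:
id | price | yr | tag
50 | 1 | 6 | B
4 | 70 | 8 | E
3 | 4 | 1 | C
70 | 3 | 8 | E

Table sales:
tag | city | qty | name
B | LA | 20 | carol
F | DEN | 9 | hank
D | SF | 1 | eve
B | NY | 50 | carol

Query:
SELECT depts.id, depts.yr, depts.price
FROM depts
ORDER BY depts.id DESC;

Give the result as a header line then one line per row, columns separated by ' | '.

After SELECT (4 rows):
depts.id | depts.yr | depts.price
50 | 6 | 1
4 | 8 | 70
3 | 1 | 4
70 | 8 | 3
After ORDER BY (4 rows):
depts.id | depts.yr | depts.price
70 | 8 | 3
50 | 6 | 1
4 | 8 | 70
3 | 1 | 4

== RESULT ==
depts.id | depts.yr | depts.price
70 | 8 | 3
50 | 6 | 1
4 | 8 | 70
3 | 1 | 4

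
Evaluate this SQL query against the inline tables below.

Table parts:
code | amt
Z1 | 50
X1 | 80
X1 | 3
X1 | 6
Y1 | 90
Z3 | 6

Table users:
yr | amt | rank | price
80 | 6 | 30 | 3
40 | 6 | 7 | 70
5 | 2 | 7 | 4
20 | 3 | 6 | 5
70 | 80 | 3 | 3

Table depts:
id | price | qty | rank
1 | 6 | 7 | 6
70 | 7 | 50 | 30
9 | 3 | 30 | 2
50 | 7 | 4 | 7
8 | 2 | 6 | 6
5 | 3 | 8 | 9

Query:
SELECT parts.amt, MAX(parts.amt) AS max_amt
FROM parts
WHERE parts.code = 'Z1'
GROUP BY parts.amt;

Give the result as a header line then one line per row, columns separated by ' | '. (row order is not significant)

== RESULT ==
parts.amt | max_amt
50 | 50

Derivation:
After WHERE (1 rows):
parts.code | parts.amt
Z1 | 50
After GROUP BY (1 rows):
parts.amt | max_amt
50 | 50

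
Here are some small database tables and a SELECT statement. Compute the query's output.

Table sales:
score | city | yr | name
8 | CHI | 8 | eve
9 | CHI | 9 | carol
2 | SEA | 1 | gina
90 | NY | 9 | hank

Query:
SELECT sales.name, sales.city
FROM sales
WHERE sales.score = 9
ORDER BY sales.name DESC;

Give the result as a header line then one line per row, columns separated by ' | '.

After WHERE (1 rows):
sales.score | sales.city | sales.yr | sales.name
9 | CHI | 9 | carol
After SELECT (1 rows):
sales.name | sales.city
carol | CHI
After ORDER BY (1 rows):
sales.name | sales.city
carol | CHI

== RESULT ==
sales.name | sales.city
carol | CHI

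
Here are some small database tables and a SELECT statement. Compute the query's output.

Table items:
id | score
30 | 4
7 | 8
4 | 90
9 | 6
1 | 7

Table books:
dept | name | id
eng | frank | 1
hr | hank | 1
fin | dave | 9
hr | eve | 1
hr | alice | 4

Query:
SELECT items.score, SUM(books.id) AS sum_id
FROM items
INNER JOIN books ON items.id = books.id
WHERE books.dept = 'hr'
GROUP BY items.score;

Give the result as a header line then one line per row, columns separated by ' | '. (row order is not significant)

After JOIN books (5 rows):
items.id | items.score | books.dept | books.name | books.id
4 | 90 | hr | alice | 4
9 | 6 | fin | dave | 9
1 | 7 | eng | frank | 1
1 | 7 | hr | hank | 1
1 | 7 | hr | eve | 1
After WHERE (3 rows):
items.id | items.score | books.dept | books.name | books.id
4 | 90 | hr | alice | 4
1 | 7 | hr | hank | 1
1 | 7 | hr | eve | 1
After GROUP BY (2 rows):
items.score | sum_id
90 | 4
7 | 2

== RESULT ==
items.score | sum_id
90 | 4
7 | 2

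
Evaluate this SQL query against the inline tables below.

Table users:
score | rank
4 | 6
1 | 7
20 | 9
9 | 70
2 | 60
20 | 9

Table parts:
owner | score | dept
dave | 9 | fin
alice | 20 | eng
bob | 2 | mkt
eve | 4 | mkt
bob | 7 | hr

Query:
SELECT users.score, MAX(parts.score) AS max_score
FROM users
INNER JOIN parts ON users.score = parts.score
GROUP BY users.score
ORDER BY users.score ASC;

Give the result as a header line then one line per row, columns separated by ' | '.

After JOIN parts (5 rows):
users.score | users.rank | parts.owner | parts.score | parts.dept
4 | 6 | eve | 4 | mkt
20 | 9 | alice | 20 | eng
9 | 70 | dave | 9 | fin
2 | 60 | bob | 2 | mkt
20 | 9 | alice | 20 | eng
After GROUP BY (4 rows):
users.score | max_score
4 | 4
20 | 20
9 | 9
2 | 2
After ORDER BY (4 rows):
users.score | max_score
2 | 2
4 | 4
9 | 9
20 | 20

== RESULT ==
users.score | max_score
2 | 2
4 | 4
9 | 9
20 | 20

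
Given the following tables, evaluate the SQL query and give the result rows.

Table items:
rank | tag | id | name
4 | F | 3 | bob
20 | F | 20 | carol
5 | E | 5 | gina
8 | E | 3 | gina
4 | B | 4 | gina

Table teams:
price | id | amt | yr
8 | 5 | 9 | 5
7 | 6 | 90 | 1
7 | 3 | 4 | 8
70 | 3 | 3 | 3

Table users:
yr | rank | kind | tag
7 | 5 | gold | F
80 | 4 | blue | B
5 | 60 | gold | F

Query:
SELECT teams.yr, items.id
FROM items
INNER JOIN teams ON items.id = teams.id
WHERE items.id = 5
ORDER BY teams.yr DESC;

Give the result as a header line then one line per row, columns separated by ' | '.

After JOIN teams (5 rows):
items.rank | items.tag | items.id | items.name | teams.price | teams.id | teams.amt | teams.yr
4 | F | 3 | bob | 7 | 3 | 4 | 8
4 | F | 3 | bob | 70 | 3 | 3 | 3
5 | E | 5 | gina | 8 | 5 | 9 | 5
8 | E | 3 | gina | 7 | 3 | 4 | 8
8 | E | 3 | gina | 70 | 3 | 3 | 3
After WHERE (1 rows):
items.rank | items.tag | items.id | items.name | teams.price | teams.id | teams.amt | teams.yr
5 | E | 5 | gina | 8 | 5 | 9 | 5
After SELECT (1 rows):
teams.yr | items.id
5 | 5
After ORDER BY (1 rows):
teams.yr | items.id
5 | 5

== RESULT ==
teams.yr | items.id
5 | 5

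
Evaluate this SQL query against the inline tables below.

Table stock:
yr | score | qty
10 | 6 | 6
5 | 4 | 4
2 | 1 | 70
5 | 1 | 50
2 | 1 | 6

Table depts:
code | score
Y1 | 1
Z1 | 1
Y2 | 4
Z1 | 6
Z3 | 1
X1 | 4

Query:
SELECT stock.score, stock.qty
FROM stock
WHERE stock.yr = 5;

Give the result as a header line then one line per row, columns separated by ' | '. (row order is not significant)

== RESULT ==
stock.score | stock.qty
4 | 4
1 | 50

Derivation:
After WHERE (2 rows):
stock.yr | stock.score | stock.qty
5 | 4 | 4
5 | 1 | 50
After SELECT (2 rows):
stock.score | stock.qty
4 | 4
1 | 50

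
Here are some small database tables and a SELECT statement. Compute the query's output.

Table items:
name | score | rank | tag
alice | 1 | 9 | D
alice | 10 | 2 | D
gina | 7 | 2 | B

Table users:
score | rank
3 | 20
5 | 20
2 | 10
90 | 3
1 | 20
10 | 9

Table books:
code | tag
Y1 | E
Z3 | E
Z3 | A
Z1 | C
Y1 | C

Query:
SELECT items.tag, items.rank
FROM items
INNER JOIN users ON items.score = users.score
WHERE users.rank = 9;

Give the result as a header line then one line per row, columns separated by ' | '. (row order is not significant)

After JOIN users (2 rows):
items.name | items.score | items.rank | items.tag | users.score | users.rank
alice | 1 | 9 | D | 1 | 20
alice | 10 | 2 | D | 10 | 9
After WHERE (1 rows):
items.name | items.score | items.rank | items.tag | users.score | users.rank
alice | 10 | 2 | D | 10 | 9
After SELECT (1 rows):
items.tag | items.rank
D | 2

== RESULT ==
items.tag | items.rank
D | 2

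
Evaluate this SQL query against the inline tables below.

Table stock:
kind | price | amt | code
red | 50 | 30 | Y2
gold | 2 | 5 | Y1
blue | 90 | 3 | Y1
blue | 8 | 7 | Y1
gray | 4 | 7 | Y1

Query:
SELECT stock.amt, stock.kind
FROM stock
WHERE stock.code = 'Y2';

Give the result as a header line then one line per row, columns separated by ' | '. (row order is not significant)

== RESULT ==
stock.amt | stock.kind
30 | red

Derivation:
After WHERE (1 rows):
stock.kind | stock.price | stock.amt | stock.code
red | 50 | 30 | Y2
After SELECT (1 rows):
stock.amt | stock.kind
30 | red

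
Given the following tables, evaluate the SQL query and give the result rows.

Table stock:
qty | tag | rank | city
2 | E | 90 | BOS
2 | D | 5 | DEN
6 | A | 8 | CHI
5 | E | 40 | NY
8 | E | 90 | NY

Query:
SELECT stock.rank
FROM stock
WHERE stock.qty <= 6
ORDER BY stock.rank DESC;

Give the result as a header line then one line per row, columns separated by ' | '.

After WHERE (4 rows):
stock.qty | stock.tag | stock.rank | stock.city
2 | E | 90 | BOS
2 | D | 5 | DEN
6 | A | 8 | CHI
5 | E | 40 | NY
After SELECT (4 rows):
stock.rank
90
5
8
40
After ORDER BY (4 rows):
stock.rank
90
40
8
5

== RESULT ==
stock.rank
90
40
8
5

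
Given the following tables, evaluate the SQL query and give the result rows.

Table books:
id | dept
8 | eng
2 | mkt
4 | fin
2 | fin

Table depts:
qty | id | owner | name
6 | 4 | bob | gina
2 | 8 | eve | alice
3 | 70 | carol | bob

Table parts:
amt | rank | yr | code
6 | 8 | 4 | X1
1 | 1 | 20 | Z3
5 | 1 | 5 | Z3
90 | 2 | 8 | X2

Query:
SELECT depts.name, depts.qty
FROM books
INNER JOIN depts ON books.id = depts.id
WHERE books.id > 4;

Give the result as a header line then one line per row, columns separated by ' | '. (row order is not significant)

== RESULT ==
depts.name | depts.qty
alice | 2

Derivation:
After JOIN depts (2 rows):
books.id | books.dept | depts.qty | depts.id | depts.owner | depts.name
8 | eng | 2 | 8 | eve | alice
4 | fin | 6 | 4 | bob | gina
After WHERE (1 rows):
books.id | books.dept | depts.qty | depts.id | depts.owner | depts.name
8 | eng | 2 | 8 | eve | alice
After SELECT (1 rows):
depts.name | depts.qty
alice | 2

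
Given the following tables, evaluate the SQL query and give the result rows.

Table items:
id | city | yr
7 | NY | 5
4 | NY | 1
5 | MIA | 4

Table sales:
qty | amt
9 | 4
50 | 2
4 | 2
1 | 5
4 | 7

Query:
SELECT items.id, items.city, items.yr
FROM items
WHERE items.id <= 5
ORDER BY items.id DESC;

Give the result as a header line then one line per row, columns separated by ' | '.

After WHERE (2 rows):
items.id | items.city | items.yr
4 | NY | 1
5 | MIA | 4
After SELECT (2 rows):
items.id | items.city | items.yr
4 | NY | 1
5 | MIA | 4
After ORDER BY (2 rows):
items.id | items.city | items.yr
5 | MIA | 4
4 | NY | 1

== RESULT ==
items.id | items.city | items.yr
5 | MIA | 4
4 | NY | 1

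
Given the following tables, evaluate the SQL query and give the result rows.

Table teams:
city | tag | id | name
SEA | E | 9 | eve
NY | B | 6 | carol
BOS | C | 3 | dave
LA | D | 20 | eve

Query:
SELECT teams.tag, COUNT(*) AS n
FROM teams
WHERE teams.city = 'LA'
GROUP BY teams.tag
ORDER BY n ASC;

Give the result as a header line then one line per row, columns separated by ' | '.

After WHERE (1 rows):
teams.city | teams.tag | teams.id | teams.name
LA | D | 20 | eve
After GROUP BY (1 rows):
teams.tag | n
D | 1
After ORDER BY (1 rows):
teams.tag | n
D | 1

== RESULT ==
teams.tag | n
D | 1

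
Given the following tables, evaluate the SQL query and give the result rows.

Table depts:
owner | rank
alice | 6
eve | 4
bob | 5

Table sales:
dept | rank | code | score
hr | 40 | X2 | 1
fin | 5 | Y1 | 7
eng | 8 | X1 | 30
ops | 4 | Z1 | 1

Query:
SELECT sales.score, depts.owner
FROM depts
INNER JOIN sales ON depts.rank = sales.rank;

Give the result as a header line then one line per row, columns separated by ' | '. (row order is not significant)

After JOIN sales (2 rows):
depts.owner | depts.rank | sales.dept | sales.rank | sales.code | sales.score
eve | 4 | ops | 4 | Z1 | 1
bob | 5 | fin | 5 | Y1 | 7
After SELECT (2 rows):
sales.score | depts.owner
1 | eve
7 | bob

== RESULT ==
sales.score | depts.owner
1 | eve
7 | bob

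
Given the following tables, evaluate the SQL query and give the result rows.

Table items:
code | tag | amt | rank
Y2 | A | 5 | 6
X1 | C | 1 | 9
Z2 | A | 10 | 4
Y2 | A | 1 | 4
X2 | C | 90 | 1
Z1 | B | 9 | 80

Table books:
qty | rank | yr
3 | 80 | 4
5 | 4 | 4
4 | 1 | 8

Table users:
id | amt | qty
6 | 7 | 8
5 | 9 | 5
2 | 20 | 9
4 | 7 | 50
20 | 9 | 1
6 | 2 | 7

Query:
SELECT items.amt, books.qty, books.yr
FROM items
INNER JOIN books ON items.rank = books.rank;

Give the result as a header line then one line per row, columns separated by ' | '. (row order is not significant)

== RESULT ==
items.amt | books.qty | books.yr
10 | 5 | 4
1 | 5 | 4
90 | 4 | 8
9 | 3 | 4

Derivation:
After JOIN books (4 rows):
items.code | items.tag | items.amt | items.rank | books.qty | books.rank | books.yr
Z2 | A | 10 | 4 | 5 | 4 | 4
Y2 | A | 1 | 4 | 5 | 4 | 4
X2 | C | 90 | 1 | 4 | 1 | 8
Z1 | B | 9 | 80 | 3 | 80 | 4
After SELECT (4 rows):
items.amt | books.qty | books.yr
10 | 5 | 4
1 | 5 | 4
90 | 4 | 8
9 | 3 | 4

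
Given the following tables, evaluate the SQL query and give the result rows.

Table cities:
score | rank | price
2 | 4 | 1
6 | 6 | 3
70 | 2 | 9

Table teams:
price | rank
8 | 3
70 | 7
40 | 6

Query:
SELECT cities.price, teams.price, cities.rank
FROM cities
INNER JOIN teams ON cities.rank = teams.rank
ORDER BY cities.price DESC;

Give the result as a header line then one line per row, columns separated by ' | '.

After JOIN teams (1 rows):
cities.score | cities.rank | cities.price | teams.price | teams.rank
6 | 6 | 3 | 40 | 6
After SELECT (1 rows):
cities.price | teams.price | cities.rank
3 | 40 | 6
After ORDER BY (1 rows):
cities.price | teams.price | cities.rank
3 | 40 | 6

== RESULT ==
cities.price | teams.price | cities.rank
3 | 40 | 6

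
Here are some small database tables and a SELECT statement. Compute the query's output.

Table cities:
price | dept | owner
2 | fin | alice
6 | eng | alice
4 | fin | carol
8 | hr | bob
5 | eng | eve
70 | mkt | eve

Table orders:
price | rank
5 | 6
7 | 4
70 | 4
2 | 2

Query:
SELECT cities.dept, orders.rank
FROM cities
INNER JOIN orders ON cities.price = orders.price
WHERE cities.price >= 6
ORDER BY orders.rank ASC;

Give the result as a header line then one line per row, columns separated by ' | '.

After JOIN orders (3 rows):
cities.price | cities.dept | cities.owner | orders.price | orders.rank
2 | fin | alice | 2 | 2
5 | eng | eve | 5 | 6
70 | mkt | eve | 70 | 4
After WHERE (1 rows):
cities.price | cities.dept | cities.owner | orders.price | orders.rank
70 | mkt | eve | 70 | 4
After SELECT (1 rows):
cities.dept | orders.rank
mkt | 4
After ORDER BY (1 rows):
cities.dept | orders.rank
mkt | 4

== RESULT ==
cities.dept | orders.rank
mkt | 4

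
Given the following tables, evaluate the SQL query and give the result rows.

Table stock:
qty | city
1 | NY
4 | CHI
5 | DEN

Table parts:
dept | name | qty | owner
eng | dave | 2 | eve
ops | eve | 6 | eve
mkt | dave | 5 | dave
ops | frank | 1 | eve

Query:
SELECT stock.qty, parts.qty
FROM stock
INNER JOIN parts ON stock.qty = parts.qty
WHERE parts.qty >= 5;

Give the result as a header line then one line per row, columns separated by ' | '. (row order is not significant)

After JOIN parts (2 rows):
stock.qty | stock.city | parts.dept | parts.name | parts.qty | parts.owner
1 | NY | ops | frank | 1 | eve
5 | DEN | mkt | dave | 5 | dave
After WHERE (1 rows):
stock.qty | stock.city | parts.dept | parts.name | parts.qty | parts.owner
5 | DEN | mkt | dave | 5 | dave
After SELECT (1 rows):
stock.qty | parts.qty
5 | 5

== RESULT ==
stock.qty | parts.qty
5 | 5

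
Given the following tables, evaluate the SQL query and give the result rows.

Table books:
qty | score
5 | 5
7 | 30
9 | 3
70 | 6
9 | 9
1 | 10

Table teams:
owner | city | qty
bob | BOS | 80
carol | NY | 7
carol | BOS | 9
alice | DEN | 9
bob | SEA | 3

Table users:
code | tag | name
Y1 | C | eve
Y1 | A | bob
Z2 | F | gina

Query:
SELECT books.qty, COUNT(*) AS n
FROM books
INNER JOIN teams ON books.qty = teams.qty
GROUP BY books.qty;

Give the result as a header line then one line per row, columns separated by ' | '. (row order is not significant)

== RESULT ==
books.qty | n
7 | 1
9 | 4

Derivation:
After JOIN teams (5 rows):
books.qty | books.score | teams.owner | teams.city | teams.qty
7 | 30 | carol | NY | 7
9 | 3 | carol | BOS | 9
9 | 3 | alice | DEN | 9
9 | 9 | carol | BOS | 9
9 | 9 | alice | DEN | 9
After GROUP BY (2 rows):
books.qty | n
7 | 1
9 | 4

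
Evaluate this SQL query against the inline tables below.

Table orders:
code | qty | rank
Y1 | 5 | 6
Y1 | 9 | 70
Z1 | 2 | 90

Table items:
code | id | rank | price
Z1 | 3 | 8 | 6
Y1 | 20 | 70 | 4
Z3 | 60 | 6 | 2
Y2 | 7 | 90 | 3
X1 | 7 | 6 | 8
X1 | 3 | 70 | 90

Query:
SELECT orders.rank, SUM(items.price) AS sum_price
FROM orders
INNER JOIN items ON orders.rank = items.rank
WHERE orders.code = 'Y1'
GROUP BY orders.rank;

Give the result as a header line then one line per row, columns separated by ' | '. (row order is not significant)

After JOIN items (5 rows):
orders.code | orders.qty | orders.rank | items.code | items.id | items.rank | items.price
Y1 | 5 | 6 | Z3 | 60 | 6 | 2
Y1 | 5 | 6 | X1 | 7 | 6 | 8
Y1 | 9 | 70 | Y1 | 20 | 70 | 4
Y1 | 9 | 70 | X1 | 3 | 70 | 90
Z1 | 2 | 90 | Y2 | 7 | 90 | 3
After WHERE (4 rows):
orders.code | orders.qty | orders.rank | items.code | items.id | items.rank | items.price
Y1 | 5 | 6 | Z3 | 60 | 6 | 2
Y1 | 5 | 6 | X1 | 7 | 6 | 8
Y1 | 9 | 70 | Y1 | 20 | 70 | 4
Y1 | 9 | 70 | X1 | 3 | 70 | 90
After GROUP BY (2 rows):
orders.rank | sum_price
6 | 10
70 | 94

== RESULT ==
orders.rank | sum_price
6 | 10
70 | 94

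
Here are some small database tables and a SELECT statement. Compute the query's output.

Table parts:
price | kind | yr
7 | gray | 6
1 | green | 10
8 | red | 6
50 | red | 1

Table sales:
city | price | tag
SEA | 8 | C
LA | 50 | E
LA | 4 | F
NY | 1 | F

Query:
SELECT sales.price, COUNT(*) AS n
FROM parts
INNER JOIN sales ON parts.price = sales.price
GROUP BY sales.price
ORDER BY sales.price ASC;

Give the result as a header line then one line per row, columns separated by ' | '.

After JOIN sales (3 rows):
parts.price | parts.kind | parts.yr | sales.city | sales.price | sales.tag
1 | green | 10 | NY | 1 | F
8 | red | 6 | SEA | 8 | C
50 | red | 1 | LA | 50 | E
After GROUP BY (3 rows):
sales.price | n
1 | 1
8 | 1
50 | 1
After ORDER BY (3 rows):
sales.price | n
1 | 1
8 | 1
50 | 1

== RESULT ==
sales.price | n
1 | 1
8 | 1
50 | 1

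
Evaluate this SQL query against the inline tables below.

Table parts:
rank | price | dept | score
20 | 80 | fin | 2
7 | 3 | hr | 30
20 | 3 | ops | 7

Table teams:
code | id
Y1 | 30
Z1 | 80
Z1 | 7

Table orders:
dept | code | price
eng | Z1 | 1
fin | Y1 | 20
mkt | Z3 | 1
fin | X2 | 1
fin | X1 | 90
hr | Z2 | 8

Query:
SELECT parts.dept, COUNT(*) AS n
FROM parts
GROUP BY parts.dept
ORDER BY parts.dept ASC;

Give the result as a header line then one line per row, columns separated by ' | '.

== RESULT ==
parts.dept | n
fin | 1
hr | 1
ops | 1

Derivation:
After GROUP BY (3 rows):
parts.dept | n
fin | 1
hr | 1
ops | 1
After ORDER BY (3 rows):
parts.dept | n
fin | 1
hr | 1
ops | 1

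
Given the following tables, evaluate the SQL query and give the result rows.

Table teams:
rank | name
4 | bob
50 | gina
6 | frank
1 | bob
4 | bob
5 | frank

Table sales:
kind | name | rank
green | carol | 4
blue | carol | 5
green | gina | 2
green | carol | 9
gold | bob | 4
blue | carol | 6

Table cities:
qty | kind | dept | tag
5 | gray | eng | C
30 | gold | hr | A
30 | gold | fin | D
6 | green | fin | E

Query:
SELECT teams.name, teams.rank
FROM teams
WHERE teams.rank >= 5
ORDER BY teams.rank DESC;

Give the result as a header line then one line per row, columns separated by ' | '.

== RESULT ==
teams.name | teams.rank
gina | 50
frank | 6
frank | 5

Derivation:
After WHERE (3 rows):
teams.rank | teams.name
50 | gina
6 | frank
5 | frank
After SELECT (3 rows):
teams.name | teams.rank
gina | 50
frank | 6
frank | 5
After ORDER BY (3 rows):
teams.name | teams.rank
gina | 50
frank | 6
frank | 5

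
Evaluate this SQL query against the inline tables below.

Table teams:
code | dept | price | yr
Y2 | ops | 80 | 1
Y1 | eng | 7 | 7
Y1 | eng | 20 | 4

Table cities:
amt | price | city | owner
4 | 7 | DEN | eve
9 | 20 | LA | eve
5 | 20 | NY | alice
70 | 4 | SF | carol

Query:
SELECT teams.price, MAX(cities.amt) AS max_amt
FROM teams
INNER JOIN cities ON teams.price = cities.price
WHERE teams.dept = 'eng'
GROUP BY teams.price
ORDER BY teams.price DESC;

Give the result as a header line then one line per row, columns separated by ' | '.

After JOIN cities (3 rows):
teams.code | teams.dept | teams.price | teams.yr | cities.amt | cities.price | cities.city | cities.owner
Y1 | eng | 7 | 7 | 4 | 7 | DEN | eve
Y1 | eng | 20 | 4 | 9 | 20 | LA | eve
Y1 | eng | 20 | 4 | 5 | 20 | NY | alice
After WHERE (3 rows):
teams.code | teams.dept | teams.price | teams.yr | cities.amt | cities.price | cities.city | cities.owner
Y1 | eng | 7 | 7 | 4 | 7 | DEN | eve
Y1 | eng | 20 | 4 | 9 | 20 | LA | eve
Y1 | eng | 20 | 4 | 5 | 20 | NY | alice
After GROUP BY (2 rows):
teams.price | max_amt
7 | 4
20 | 9
After ORDER BY (2 rows):
teams.price | max_amt
20 | 9
7 | 4

== RESULT ==
teams.price | max_amt
20 | 9
7 | 4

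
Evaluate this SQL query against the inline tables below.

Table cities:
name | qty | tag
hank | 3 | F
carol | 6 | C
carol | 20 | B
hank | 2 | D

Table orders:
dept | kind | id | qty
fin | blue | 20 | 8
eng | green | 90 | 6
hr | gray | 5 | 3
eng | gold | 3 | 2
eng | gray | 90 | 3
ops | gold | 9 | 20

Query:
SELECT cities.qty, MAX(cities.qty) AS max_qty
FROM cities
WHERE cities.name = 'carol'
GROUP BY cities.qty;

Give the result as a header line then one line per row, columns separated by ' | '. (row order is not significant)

== RESULT ==
cities.qty | max_qty
6 | 6
20 | 20

Derivation:
After WHERE (2 rows):
cities.name | cities.qty | cities.tag
carol | 6 | C
carol | 20 | B
After GROUP BY (2 rows):
cities.qty | max_qty
6 | 6
20 | 20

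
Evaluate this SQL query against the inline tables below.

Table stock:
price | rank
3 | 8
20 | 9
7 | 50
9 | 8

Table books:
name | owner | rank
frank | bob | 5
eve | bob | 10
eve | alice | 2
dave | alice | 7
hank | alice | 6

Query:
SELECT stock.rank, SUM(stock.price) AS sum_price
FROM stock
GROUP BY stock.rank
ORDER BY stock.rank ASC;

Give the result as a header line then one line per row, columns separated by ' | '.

After GROUP BY (3 rows):
stock.rank | sum_price
8 | 12
9 | 20
50 | 7
After ORDER BY (3 rows):
stock.rank | sum_price
8 | 12
9 | 20
50 | 7

== RESULT ==
stock.rank | sum_price
8 | 12
9 | 20
50 | 7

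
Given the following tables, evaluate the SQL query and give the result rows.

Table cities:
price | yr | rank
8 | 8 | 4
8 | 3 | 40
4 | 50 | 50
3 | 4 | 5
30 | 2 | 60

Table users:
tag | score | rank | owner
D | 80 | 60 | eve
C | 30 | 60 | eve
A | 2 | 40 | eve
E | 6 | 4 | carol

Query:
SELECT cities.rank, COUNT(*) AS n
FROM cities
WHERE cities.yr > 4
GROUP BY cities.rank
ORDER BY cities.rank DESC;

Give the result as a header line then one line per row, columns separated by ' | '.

After WHERE (2 rows):
cities.price | cities.yr | cities.rank
8 | 8 | 4
4 | 50 | 50
After GROUP BY (2 rows):
cities.rank | n
4 | 1
50 | 1
After ORDER BY (2 rows):
cities.rank | n
50 | 1
4 | 1

== RESULT ==
cities.rank | n
50 | 1
4 | 1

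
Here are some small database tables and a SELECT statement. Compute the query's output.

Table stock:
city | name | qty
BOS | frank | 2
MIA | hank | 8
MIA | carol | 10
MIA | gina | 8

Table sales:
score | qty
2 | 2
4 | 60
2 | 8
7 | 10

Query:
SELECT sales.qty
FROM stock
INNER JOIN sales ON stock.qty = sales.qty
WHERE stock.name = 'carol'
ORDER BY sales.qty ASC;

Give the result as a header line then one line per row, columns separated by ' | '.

After JOIN sales (4 rows):
stock.city | stock.name | stock.qty | sales.score | sales.qty
BOS | frank | 2 | 2 | 2
MIA | hank | 8 | 2 | 8
MIA | carol | 10 | 7 | 10
MIA | gina | 8 | 2 | 8
After WHERE (1 rows):
stock.city | stock.name | stock.qty | sales.score | sales.qty
MIA | carol | 10 | 7 | 10
After SELECT (1 rows):
sales.qty
10
After ORDER BY (1 rows):
sales.qty
10

== RESULT ==
sales.qty
10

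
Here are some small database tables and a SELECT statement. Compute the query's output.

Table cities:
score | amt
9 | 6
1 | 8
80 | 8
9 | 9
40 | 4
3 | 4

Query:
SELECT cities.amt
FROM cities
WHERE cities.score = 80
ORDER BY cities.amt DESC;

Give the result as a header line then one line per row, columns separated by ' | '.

After WHERE (1 rows):
cities.score | cities.amt
80 | 8
After SELECT (1 rows):
cities.amt
8
After ORDER BY (1 rows):
cities.amt
8

== RESULT ==
cities.amt
8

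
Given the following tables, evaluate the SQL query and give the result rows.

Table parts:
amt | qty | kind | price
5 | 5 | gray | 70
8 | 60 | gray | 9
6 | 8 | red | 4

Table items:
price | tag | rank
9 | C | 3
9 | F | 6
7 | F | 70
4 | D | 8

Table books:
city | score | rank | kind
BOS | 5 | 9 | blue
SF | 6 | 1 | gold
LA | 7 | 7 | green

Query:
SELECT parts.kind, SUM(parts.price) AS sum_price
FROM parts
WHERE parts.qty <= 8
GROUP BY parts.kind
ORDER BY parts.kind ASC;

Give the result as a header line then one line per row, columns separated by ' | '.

After WHERE (2 rows):
parts.amt | parts.qty | parts.kind | parts.price
5 | 5 | gray | 70
6 | 8 | red | 4
After GROUP BY (2 rows):
parts.kind | sum_price
gray | 70
red | 4
After ORDER BY (2 rows):
parts.kind | sum_price
gray | 70
red | 4

== RESULT ==
parts.kind | sum_price
gray | 70
red | 4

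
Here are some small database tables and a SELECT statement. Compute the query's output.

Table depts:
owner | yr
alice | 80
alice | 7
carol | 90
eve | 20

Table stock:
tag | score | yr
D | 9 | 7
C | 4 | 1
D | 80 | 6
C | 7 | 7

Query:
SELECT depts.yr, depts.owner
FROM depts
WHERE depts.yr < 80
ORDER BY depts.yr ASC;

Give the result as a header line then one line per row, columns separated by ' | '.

== RESULT ==
depts.yr | depts.owner
7 | alice
20 | eve

Derivation:
After WHERE (2 rows):
depts.owner | depts.yr
alice | 7
eve | 20
After SELECT (2 rows):
depts.yr | depts.owner
7 | alice
20 | eve
After ORDER BY (2 rows):
depts.yr | depts.owner
7 | alice
20 | eve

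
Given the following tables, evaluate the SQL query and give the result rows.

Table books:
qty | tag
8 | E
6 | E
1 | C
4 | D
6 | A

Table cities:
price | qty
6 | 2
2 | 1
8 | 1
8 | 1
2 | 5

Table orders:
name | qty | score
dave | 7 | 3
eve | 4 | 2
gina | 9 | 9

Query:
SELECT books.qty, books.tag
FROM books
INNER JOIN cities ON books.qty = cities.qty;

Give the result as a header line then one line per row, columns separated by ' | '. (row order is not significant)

== RESULT ==
books.qty | books.tag
1 | C
1 | C
1 | C

Derivation:
After JOIN cities (3 rows):
books.qty | books.tag | cities.price | cities.qty
1 | C | 2 | 1
1 | C | 8 | 1
1 | C | 8 | 1
After SELECT (3 rows):
books.qty | books.tag
1 | C
1 | C
1 | C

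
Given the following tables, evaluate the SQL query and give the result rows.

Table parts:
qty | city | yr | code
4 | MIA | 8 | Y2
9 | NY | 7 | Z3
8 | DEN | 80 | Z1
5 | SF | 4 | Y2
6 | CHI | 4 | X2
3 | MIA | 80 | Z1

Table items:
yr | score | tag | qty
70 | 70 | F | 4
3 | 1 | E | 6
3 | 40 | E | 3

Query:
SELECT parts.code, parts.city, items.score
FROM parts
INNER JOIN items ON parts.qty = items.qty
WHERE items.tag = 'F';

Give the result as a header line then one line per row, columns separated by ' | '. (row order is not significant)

== RESULT ==
parts.code | parts.city | items.score
Y2 | MIA | 70

Derivation:
After JOIN items (3 rows):
parts.qty | parts.city | parts.yr | parts.code | items.yr | items.score | items.tag | items.qty
4 | MIA | 8 | Y2 | 70 | 70 | F | 4
6 | CHI | 4 | X2 | 3 | 1 | E | 6
3 | MIA | 80 | Z1 | 3 | 40 | E | 3
After WHERE (1 rows):
parts.qty | parts.city | parts.yr | parts.code | items.yr | items.score | items.tag | items.qty
4 | MIA | 8 | Y2 | 70 | 70 | F | 4
After SELECT (1 rows):
parts.code | parts.city | items.score
Y2 | MIA | 70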